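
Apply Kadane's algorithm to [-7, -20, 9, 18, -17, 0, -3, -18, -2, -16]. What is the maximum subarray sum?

Using Kadane's algorithm on [-7, -20, 9, 18, -17, 0, -3, -18, -2, -16]:

Scanning through the array:
Position 1 (value -20): max_ending_here = -20, max_so_far = -7
Position 2 (value 9): max_ending_here = 9, max_so_far = 9
Position 3 (value 18): max_ending_here = 27, max_so_far = 27
Position 4 (value -17): max_ending_here = 10, max_so_far = 27
Position 5 (value 0): max_ending_here = 10, max_so_far = 27
Position 6 (value -3): max_ending_here = 7, max_so_far = 27
Position 7 (value -18): max_ending_here = -11, max_so_far = 27
Position 8 (value -2): max_ending_here = -2, max_so_far = 27
Position 9 (value -16): max_ending_here = -16, max_so_far = 27

Maximum subarray: [9, 18]
Maximum sum: 27

The maximum subarray is [9, 18] with sum 27. This subarray runs from index 2 to index 3.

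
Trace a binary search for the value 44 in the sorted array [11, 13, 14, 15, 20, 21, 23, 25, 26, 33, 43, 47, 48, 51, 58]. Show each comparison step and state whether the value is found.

Binary search for 44 in [11, 13, 14, 15, 20, 21, 23, 25, 26, 33, 43, 47, 48, 51, 58]:

lo=0, hi=14, mid=7, arr[mid]=25 -> 25 < 44, search right half
lo=8, hi=14, mid=11, arr[mid]=47 -> 47 > 44, search left half
lo=8, hi=10, mid=9, arr[mid]=33 -> 33 < 44, search right half
lo=10, hi=10, mid=10, arr[mid]=43 -> 43 < 44, search right half
lo=11 > hi=10, target 44 not found

Binary search determines that 44 is not in the array after 4 comparisons. The search space was exhausted without finding the target.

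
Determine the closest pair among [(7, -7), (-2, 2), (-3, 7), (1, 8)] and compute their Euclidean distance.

Computing all pairwise distances among 4 points:

d((7, -7), (-2, 2)) = 12.7279
d((7, -7), (-3, 7)) = 17.2047
d((7, -7), (1, 8)) = 16.1555
d((-2, 2), (-3, 7)) = 5.099
d((-2, 2), (1, 8)) = 6.7082
d((-3, 7), (1, 8)) = 4.1231 <-- minimum

Closest pair: (-3, 7) and (1, 8) with distance 4.1231

The closest pair is (-3, 7) and (1, 8) with Euclidean distance 4.1231. For 4 points, brute-force pairwise comparison is shown above. For large n, the divide-and-conquer algorithm (sort by x, recurse on halves, check the dividing strip) achieves O(n log n).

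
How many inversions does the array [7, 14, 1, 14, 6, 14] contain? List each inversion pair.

Finding inversions in [7, 14, 1, 14, 6, 14]:

(0, 2): arr[0]=7 > arr[2]=1
(0, 4): arr[0]=7 > arr[4]=6
(1, 2): arr[1]=14 > arr[2]=1
(1, 4): arr[1]=14 > arr[4]=6
(3, 4): arr[3]=14 > arr[4]=6

Total inversions: 5

The array has 5 inversion(s): (0,2), (0,4), (1,2), (1,4), (3,4). Each pair (i,j) satisfies i < j and arr[i] > arr[j].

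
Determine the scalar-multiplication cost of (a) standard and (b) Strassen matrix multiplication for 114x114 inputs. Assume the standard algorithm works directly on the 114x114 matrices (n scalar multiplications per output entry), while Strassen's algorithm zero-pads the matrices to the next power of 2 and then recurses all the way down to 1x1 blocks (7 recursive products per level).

Matrix multiplication for 114x114 matrices:

Strassen's algorithm requires power-of-2 dimensions. Pad 114x114 to 128x128 (next power of 2).

Standard algorithm: 114^3 = 1481544 multiplications
Strassen's algorithm: 7^(log2(128)) = 7^7 = 823543 multiplications
Savings: 1481544 - 823543 = 658001 multiplications

Standard: 1481544 multiplications (114^3). Strassen: 823543 multiplications (7^7, after padding to 128x128). Strassen reduces 8 recursive multiplications to 7 at each level.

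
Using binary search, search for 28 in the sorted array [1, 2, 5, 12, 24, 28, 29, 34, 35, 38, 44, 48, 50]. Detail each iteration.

Binary search for 28 in [1, 2, 5, 12, 24, 28, 29, 34, 35, 38, 44, 48, 50]:

lo=0, hi=12, mid=6, arr[mid]=29 -> 29 > 28, search left half
lo=0, hi=5, mid=2, arr[mid]=5 -> 5 < 28, search right half
lo=3, hi=5, mid=4, arr[mid]=24 -> 24 < 28, search right half
lo=5, hi=5, mid=5, arr[mid]=28 -> Found target at index 5!

Binary search finds 28 at index 5 after 4 comparisons. The search repeatedly halves the search space by comparing with the middle element.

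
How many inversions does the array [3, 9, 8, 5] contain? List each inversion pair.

Finding inversions in [3, 9, 8, 5]:

(1, 2): arr[1]=9 > arr[2]=8
(1, 3): arr[1]=9 > arr[3]=5
(2, 3): arr[2]=8 > arr[3]=5

Total inversions: 3

The array has 3 inversion(s): (1,2), (1,3), (2,3). Each pair (i,j) satisfies i < j and arr[i] > arr[j].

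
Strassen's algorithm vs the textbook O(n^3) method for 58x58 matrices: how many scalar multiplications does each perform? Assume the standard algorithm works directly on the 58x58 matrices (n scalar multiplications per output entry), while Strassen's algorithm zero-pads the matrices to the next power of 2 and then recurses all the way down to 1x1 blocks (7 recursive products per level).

Matrix multiplication for 58x58 matrices:

Strassen's algorithm requires power-of-2 dimensions. Pad 58x58 to 64x64 (next power of 2).

Standard algorithm: 58^3 = 195112 multiplications
Strassen's algorithm: 7^(log2(64)) = 7^6 = 117649 multiplications
Savings: 195112 - 117649 = 77463 multiplications

Standard: 195112 multiplications (58^3). Strassen: 117649 multiplications (7^6, after padding to 64x64). Strassen reduces 8 recursive multiplications to 7 at each level.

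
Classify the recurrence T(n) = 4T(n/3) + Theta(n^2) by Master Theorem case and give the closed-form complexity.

Master Theorem for T(n) = 4T(n/3) + O(n^2):

a = 4, b = 3, c = 2
log_b(a) = log_3(4) = 1.2619

Case 3: c = 2 > log_3(4) = 1.2619
T(n) = O(n^2) = O(n^2)

For T(n) = 4T(n/3) + O(n^2): log_3(4) = 1.2619. This is Case 3 of the Master Theorem (c > log_b(a), work dominated by root), giving O(n^2).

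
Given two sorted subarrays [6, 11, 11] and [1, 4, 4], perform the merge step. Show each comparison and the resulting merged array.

Merging process:

Compare 6 vs 1: take 1 from right. Merged: [1]
Compare 6 vs 4: take 4 from right. Merged: [1, 4]
Compare 6 vs 4: take 4 from right. Merged: [1, 4, 4]
Append remaining from left: [6, 11, 11]. Merged: [1, 4, 4, 6, 11, 11]

Final merged array: [1, 4, 4, 6, 11, 11]
Total comparisons: 3

The merged array is [1, 4, 4, 6, 11, 11], requiring 3 comparisons. The merge step runs in O(n) time where n is the total number of elements.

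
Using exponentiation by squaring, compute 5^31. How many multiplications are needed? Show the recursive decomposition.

Computing 5^31 by squaring (build up from 5^1; each line after the first costs one multiplication):

5^1 = 5
5^2 = (5^1)^2 = 5^2 = 25
5^3 = 5 * 5^2 = 5 * 25 = 125
5^6 = (5^3)^2 = 125^2 = 15625
5^7 = 5 * 5^6 = 5 * 15625 = 78125
5^14 = (5^7)^2 = 78125^2 = 6103515625
5^15 = 5 * 5^14 = 5 * 6103515625 = 30517578125
5^30 = (5^15)^2 = 30517578125^2 = 931322574615478515625
5^31 = 5 * 5^30 = 5 * 931322574615478515625 = 4656612873077392578125

Result: 4656612873077392578125
Multiplications needed: 8 (8 lines after 5^1)

5^31 = 4656612873077392578125. Using exponentiation by squaring, this requires 8 multiplications. The key idea: if the exponent is even, square the half-power; if odd, multiply by the base once.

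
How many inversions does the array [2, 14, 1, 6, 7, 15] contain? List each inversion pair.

Finding inversions in [2, 14, 1, 6, 7, 15]:

(0, 2): arr[0]=2 > arr[2]=1
(1, 2): arr[1]=14 > arr[2]=1
(1, 3): arr[1]=14 > arr[3]=6
(1, 4): arr[1]=14 > arr[4]=7

Total inversions: 4

The array has 4 inversion(s): (0,2), (1,2), (1,3), (1,4). Each pair (i,j) satisfies i < j and arr[i] > arr[j].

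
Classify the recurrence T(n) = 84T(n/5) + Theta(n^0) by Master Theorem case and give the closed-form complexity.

Master Theorem for T(n) = 84T(n/5) + O(n^0):

a = 84, b = 5, c = 0
log_b(a) = log_5(84) = 2.7530

Case 1: c = 0 < log_5(84) = 2.7530
T(n) = O(n^(log_5 84))

For T(n) = 84T(n/5) + O(n^0): log_5(84) = 2.7530. This is Case 1 of the Master Theorem (c < log_b(a), work dominated by leaves), giving O(n^(log_5 84)).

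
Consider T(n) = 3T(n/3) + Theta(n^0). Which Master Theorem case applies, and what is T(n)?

Master Theorem for T(n) = 3T(n/3) + O(n^0):

a = 3, b = 3, c = 0
log_b(a) = log_3(3) = 1.0000

Case 1: c = 0 < log_3(3) = 1.0000
T(n) = O(n^(log_3 3)) = O(n)

For T(n) = 3T(n/3) + O(n^0): log_3(3) = 1.0000. This is Case 1 of the Master Theorem (c < log_b(a), work dominated by leaves), giving O(n).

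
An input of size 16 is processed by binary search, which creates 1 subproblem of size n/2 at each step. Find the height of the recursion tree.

For divide and conquer with division factor 2:

Problem sizes at each level:
Level 0: 16
Level 1: 8
Level 2: 4
Level 3: 2
Level 4: 1

The root is level 0 and the size-1 base case is level 4 (the tree spans levels 0 through 4, i.e. 5 levels counting the root), so the depth is the number of divisions: log_2(16) = 4

The recursion tree depth is log_2(16) = 4. At each level, the problem size is divided by 2, so it takes 4 divisions to reduce to a base case of size 1. The algorithm makes 1 recursive call at each level.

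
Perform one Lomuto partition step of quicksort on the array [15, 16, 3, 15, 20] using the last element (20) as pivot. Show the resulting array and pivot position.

Lomuto partition with pivot = 20:

Initial array: [15, 16, 3, 15, 20]

arr[0]=15 <= 20: swap with position 0, array becomes [15, 16, 3, 15, 20]
arr[1]=16 <= 20: swap with position 1, array becomes [15, 16, 3, 15, 20]
arr[2]=3 <= 20: swap with position 2, array becomes [15, 16, 3, 15, 20]
arr[3]=15 <= 20: swap with position 3, array becomes [15, 16, 3, 15, 20]

Place pivot at position 4: [15, 16, 3, 15, 20]
Pivot position: 4

After partitioning with pivot 20, the array becomes [15, 16, 3, 15, 20]. The pivot is placed at index 4. All elements to the left of the pivot are <= 20, and all elements to the right are > 20.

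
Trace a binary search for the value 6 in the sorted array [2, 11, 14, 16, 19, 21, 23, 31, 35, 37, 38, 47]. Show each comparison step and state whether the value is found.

Binary search for 6 in [2, 11, 14, 16, 19, 21, 23, 31, 35, 37, 38, 47]:

lo=0, hi=11, mid=5, arr[mid]=21 -> 21 > 6, search left half
lo=0, hi=4, mid=2, arr[mid]=14 -> 14 > 6, search left half
lo=0, hi=1, mid=0, arr[mid]=2 -> 2 < 6, search right half
lo=1, hi=1, mid=1, arr[mid]=11 -> 11 > 6, search left half
lo=1 > hi=0, target 6 not found

Binary search determines that 6 is not in the array after 4 comparisons. The search space was exhausted without finding the target.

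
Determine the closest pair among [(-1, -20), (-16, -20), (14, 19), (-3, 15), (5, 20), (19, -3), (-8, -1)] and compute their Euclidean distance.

Computing all pairwise distances among 7 points:

d((-1, -20), (-16, -20)) = 15.0
d((-1, -20), (14, 19)) = 41.7852
d((-1, -20), (-3, 15)) = 35.0571
d((-1, -20), (5, 20)) = 40.4475
d((-1, -20), (19, -3)) = 26.2488
d((-1, -20), (-8, -1)) = 20.2485
d((-16, -20), (14, 19)) = 49.2037
d((-16, -20), (-3, 15)) = 37.3363
d((-16, -20), (5, 20)) = 45.1774
d((-16, -20), (19, -3)) = 38.9102
d((-16, -20), (-8, -1)) = 20.6155
d((14, 19), (-3, 15)) = 17.4642
d((14, 19), (5, 20)) = 9.0554 <-- minimum
d((14, 19), (19, -3)) = 22.561
d((14, 19), (-8, -1)) = 29.7321
d((-3, 15), (5, 20)) = 9.434
d((-3, 15), (19, -3)) = 28.4253
d((-3, 15), (-8, -1)) = 16.7631
d((5, 20), (19, -3)) = 26.9258
d((5, 20), (-8, -1)) = 24.6982
d((19, -3), (-8, -1)) = 27.074

Closest pair: (14, 19) and (5, 20) with distance 9.0554

The closest pair is (14, 19) and (5, 20) with Euclidean distance 9.0554. For 7 points, brute-force pairwise comparison is shown above. For large n, the divide-and-conquer algorithm (sort by x, recurse on halves, check the dividing strip) achieves O(n log n).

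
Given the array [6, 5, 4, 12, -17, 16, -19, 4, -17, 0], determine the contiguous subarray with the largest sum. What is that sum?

Using Kadane's algorithm on [6, 5, 4, 12, -17, 16, -19, 4, -17, 0]:

Scanning through the array:
Position 1 (value 5): max_ending_here = 11, max_so_far = 11
Position 2 (value 4): max_ending_here = 15, max_so_far = 15
Position 3 (value 12): max_ending_here = 27, max_so_far = 27
Position 4 (value -17): max_ending_here = 10, max_so_far = 27
Position 5 (value 16): max_ending_here = 26, max_so_far = 27
Position 6 (value -19): max_ending_here = 7, max_so_far = 27
Position 7 (value 4): max_ending_here = 11, max_so_far = 27
Position 8 (value -17): max_ending_here = -6, max_so_far = 27
Position 9 (value 0): max_ending_here = 0, max_so_far = 27

Maximum subarray: [6, 5, 4, 12]
Maximum sum: 27

The maximum subarray is [6, 5, 4, 12] with sum 27. This subarray runs from index 0 to index 3.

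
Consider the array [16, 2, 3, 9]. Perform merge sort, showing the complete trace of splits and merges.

Merge sort trace:

Split: [16, 2, 3, 9] -> [16, 2] and [3, 9]
  Split: [16, 2] -> [16] and [2]
  Merge: [16] + [2] -> [2, 16]
  Split: [3, 9] -> [3] and [9]
  Merge: [3] + [9] -> [3, 9]
Merge: [2, 16] + [3, 9] -> [2, 3, 9, 16]

Final sorted array: [2, 3, 9, 16]

The merge sort proceeds by recursively splitting the array and merging sorted halves.
After all merges, the sorted array is [2, 3, 9, 16].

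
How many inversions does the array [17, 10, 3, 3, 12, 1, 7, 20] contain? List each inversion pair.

Finding inversions in [17, 10, 3, 3, 12, 1, 7, 20]:

(0, 1): arr[0]=17 > arr[1]=10
(0, 2): arr[0]=17 > arr[2]=3
(0, 3): arr[0]=17 > arr[3]=3
(0, 4): arr[0]=17 > arr[4]=12
(0, 5): arr[0]=17 > arr[5]=1
(0, 6): arr[0]=17 > arr[6]=7
(1, 2): arr[1]=10 > arr[2]=3
(1, 3): arr[1]=10 > arr[3]=3
(1, 5): arr[1]=10 > arr[5]=1
(1, 6): arr[1]=10 > arr[6]=7
(2, 5): arr[2]=3 > arr[5]=1
(3, 5): arr[3]=3 > arr[5]=1
(4, 5): arr[4]=12 > arr[5]=1
(4, 6): arr[4]=12 > arr[6]=7

Total inversions: 14

The array has 14 inversion(s): (0,1), (0,2), (0,3), (0,4), (0,5), (0,6), (1,2), (1,3), (1,5), (1,6), (2,5), (3,5), (4,5), (4,6). Each pair (i,j) satisfies i < j and arr[i] > arr[j].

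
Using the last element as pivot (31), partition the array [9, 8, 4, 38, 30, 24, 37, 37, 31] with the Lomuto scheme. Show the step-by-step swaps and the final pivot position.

Lomuto partition with pivot = 31:

Initial array: [9, 8, 4, 38, 30, 24, 37, 37, 31]

arr[0]=9 <= 31: swap with position 0, array becomes [9, 8, 4, 38, 30, 24, 37, 37, 31]
arr[1]=8 <= 31: swap with position 1, array becomes [9, 8, 4, 38, 30, 24, 37, 37, 31]
arr[2]=4 <= 31: swap with position 2, array becomes [9, 8, 4, 38, 30, 24, 37, 37, 31]
arr[3]=38 > 31: no swap
arr[4]=30 <= 31: swap with position 3, array becomes [9, 8, 4, 30, 38, 24, 37, 37, 31]
arr[5]=24 <= 31: swap with position 4, array becomes [9, 8, 4, 30, 24, 38, 37, 37, 31]
arr[6]=37 > 31: no swap
arr[7]=37 > 31: no swap

Place pivot at position 5: [9, 8, 4, 30, 24, 31, 37, 37, 38]
Pivot position: 5

After partitioning with pivot 31, the array becomes [9, 8, 4, 30, 24, 31, 37, 37, 38]. The pivot is placed at index 5. All elements to the left of the pivot are <= 31, and all elements to the right are > 31.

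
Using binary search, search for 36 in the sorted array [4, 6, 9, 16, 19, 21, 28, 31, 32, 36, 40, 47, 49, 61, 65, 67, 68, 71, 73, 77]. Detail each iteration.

Binary search for 36 in [4, 6, 9, 16, 19, 21, 28, 31, 32, 36, 40, 47, 49, 61, 65, 67, 68, 71, 73, 77]:

lo=0, hi=19, mid=9, arr[mid]=36 -> Found target at index 9!

Binary search finds 36 at index 9 after 1 comparisons. The search repeatedly halves the search space by comparing with the middle element.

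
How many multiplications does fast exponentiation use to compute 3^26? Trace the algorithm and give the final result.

Computing 3^26 by squaring (build up from 3^1; each line after the first costs one multiplication):

3^1 = 3
3^2 = (3^1)^2 = 3^2 = 9
3^3 = 3 * 3^2 = 3 * 9 = 27
3^6 = (3^3)^2 = 27^2 = 729
3^12 = (3^6)^2 = 729^2 = 531441
3^13 = 3 * 3^12 = 3 * 531441 = 1594323
3^26 = (3^13)^2 = 1594323^2 = 2541865828329

Result: 2541865828329
Multiplications needed: 6 (6 lines after 3^1)

3^26 = 2541865828329. Using exponentiation by squaring, this requires 6 multiplications. The key idea: if the exponent is even, square the half-power; if odd, multiply by the base once.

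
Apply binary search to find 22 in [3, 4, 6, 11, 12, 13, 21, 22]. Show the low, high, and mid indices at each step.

Binary search for 22 in [3, 4, 6, 11, 12, 13, 21, 22]:

lo=0, hi=7, mid=3, arr[mid]=11 -> 11 < 22, search right half
lo=4, hi=7, mid=5, arr[mid]=13 -> 13 < 22, search right half
lo=6, hi=7, mid=6, arr[mid]=21 -> 21 < 22, search right half
lo=7, hi=7, mid=7, arr[mid]=22 -> Found target at index 7!

Binary search finds 22 at index 7 after 4 comparisons. The search repeatedly halves the search space by comparing with the middle element.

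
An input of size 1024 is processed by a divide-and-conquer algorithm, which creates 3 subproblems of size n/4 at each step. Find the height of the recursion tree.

For divide and conquer with division factor 4:

Problem sizes at each level:
Level 0: 1024
Level 1: 256
Level 2: 64
Level 3: 16
Level 4: 4
Level 5: 1

The root is level 0 and the size-1 base case is level 5 (the tree spans levels 0 through 5, i.e. 6 levels counting the root), so the depth is the number of divisions: log_4(1024) = 5

The recursion tree depth is log_4(1024) = 5. At each level, the problem size is divided by 4, so it takes 5 divisions to reduce to a base case of size 1. The algorithm makes 3 recursive calls at each level.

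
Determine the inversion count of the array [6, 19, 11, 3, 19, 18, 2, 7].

Finding inversions in [6, 19, 11, 3, 19, 18, 2, 7]:

(0, 3): arr[0]=6 > arr[3]=3
(0, 6): arr[0]=6 > arr[6]=2
(1, 2): arr[1]=19 > arr[2]=11
(1, 3): arr[1]=19 > arr[3]=3
(1, 5): arr[1]=19 > arr[5]=18
(1, 6): arr[1]=19 > arr[6]=2
(1, 7): arr[1]=19 > arr[7]=7
(2, 3): arr[2]=11 > arr[3]=3
(2, 6): arr[2]=11 > arr[6]=2
(2, 7): arr[2]=11 > arr[7]=7
(3, 6): arr[3]=3 > arr[6]=2
(4, 5): arr[4]=19 > arr[5]=18
(4, 6): arr[4]=19 > arr[6]=2
(4, 7): arr[4]=19 > arr[7]=7
(5, 6): arr[5]=18 > arr[6]=2
(5, 7): arr[5]=18 > arr[7]=7

Total inversions: 16

The array has 16 inversion(s): (0,3), (0,6), (1,2), (1,3), (1,5), (1,6), (1,7), (2,3), (2,6), (2,7), (3,6), (4,5), (4,6), (4,7), (5,6), (5,7). Each pair (i,j) satisfies i < j and arr[i] > arr[j].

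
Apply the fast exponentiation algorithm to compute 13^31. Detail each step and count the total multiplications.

Computing 13^31 by squaring (build up from 13^1; each line after the first costs one multiplication):

13^1 = 13
13^2 = (13^1)^2 = 13^2 = 169
13^3 = 13 * 13^2 = 13 * 169 = 2197
13^6 = (13^3)^2 = 2197^2 = 4826809
13^7 = 13 * 13^6 = 13 * 4826809 = 62748517
13^14 = (13^7)^2 = 62748517^2 = 3937376385699289
13^15 = 13 * 13^14 = 13 * 3937376385699289 = 51185893014090757
13^30 = (13^15)^2 = 51185893014090757^2 = 2619995643649944960380551432833049
13^31 = 13 * 13^30 = 13 * 2619995643649944960380551432833049 = 34059943367449284484947168626829637

Result: 34059943367449284484947168626829637
Multiplications needed: 8 (8 lines after 13^1)

13^31 = 34059943367449284484947168626829637. Using exponentiation by squaring, this requires 8 multiplications. The key idea: if the exponent is even, square the half-power; if odd, multiply by the base once.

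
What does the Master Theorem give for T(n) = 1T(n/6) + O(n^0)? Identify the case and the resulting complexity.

Master Theorem for T(n) = 1T(n/6) + O(n^0):

a = 1, b = 6, c = 0
log_b(a) = log_6(1) = 0.0000

Case 2: c = 0 = log_6(1) = 0.0000
T(n) = O(n^0 log n) = O(log n)

For T(n) = 1T(n/6) + O(n^0): log_6(1) = 0.0000. This is Case 2 of the Master Theorem (c = log_b(a), equal work at all levels), giving O(log n).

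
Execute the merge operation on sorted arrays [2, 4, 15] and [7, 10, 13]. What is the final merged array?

Merging process:

Compare 2 vs 7: take 2 from left. Merged: [2]
Compare 4 vs 7: take 4 from left. Merged: [2, 4]
Compare 15 vs 7: take 7 from right. Merged: [2, 4, 7]
Compare 15 vs 10: take 10 from right. Merged: [2, 4, 7, 10]
Compare 15 vs 13: take 13 from right. Merged: [2, 4, 7, 10, 13]
Append remaining from left: [15]. Merged: [2, 4, 7, 10, 13, 15]

Final merged array: [2, 4, 7, 10, 13, 15]
Total comparisons: 5

The merged array is [2, 4, 7, 10, 13, 15], requiring 5 comparisons. The merge step runs in O(n) time where n is the total number of elements.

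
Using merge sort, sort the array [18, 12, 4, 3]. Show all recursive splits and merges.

Merge sort trace:

Split: [18, 12, 4, 3] -> [18, 12] and [4, 3]
  Split: [18, 12] -> [18] and [12]
  Merge: [18] + [12] -> [12, 18]
  Split: [4, 3] -> [4] and [3]
  Merge: [4] + [3] -> [3, 4]
Merge: [12, 18] + [3, 4] -> [3, 4, 12, 18]

Final sorted array: [3, 4, 12, 18]

The merge sort proceeds by recursively splitting the array and merging sorted halves.
After all merges, the sorted array is [3, 4, 12, 18].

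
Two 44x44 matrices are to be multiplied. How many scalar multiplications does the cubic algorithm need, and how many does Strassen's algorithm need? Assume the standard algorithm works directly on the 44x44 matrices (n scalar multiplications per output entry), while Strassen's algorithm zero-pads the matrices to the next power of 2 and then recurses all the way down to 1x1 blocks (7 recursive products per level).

Matrix multiplication for 44x44 matrices:

Strassen's algorithm requires power-of-2 dimensions. Pad 44x44 to 64x64 (next power of 2).

Standard algorithm: 44^3 = 85184 multiplications
Strassen's algorithm: 7^(log2(64)) = 7^6 = 117649 multiplications
Difference: 85184 - 117649 = -32465 (Strassen uses MORE here due to padding overhead — for small or just-over-power-of-2 n, padding can outweigh the per-level savings)

Standard: 85184 multiplications (44^3). Strassen: 117649 multiplications (7^6, after padding to 64x64). Strassen reduces 8 recursive multiplications to 7 at each level.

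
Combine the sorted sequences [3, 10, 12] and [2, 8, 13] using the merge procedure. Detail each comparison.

Merging process:

Compare 3 vs 2: take 2 from right. Merged: [2]
Compare 3 vs 8: take 3 from left. Merged: [2, 3]
Compare 10 vs 8: take 8 from right. Merged: [2, 3, 8]
Compare 10 vs 13: take 10 from left. Merged: [2, 3, 8, 10]
Compare 12 vs 13: take 12 from left. Merged: [2, 3, 8, 10, 12]
Append remaining from right: [13]. Merged: [2, 3, 8, 10, 12, 13]

Final merged array: [2, 3, 8, 10, 12, 13]
Total comparisons: 5

The merged array is [2, 3, 8, 10, 12, 13], requiring 5 comparisons. The merge step runs in O(n) time where n is the total number of elements.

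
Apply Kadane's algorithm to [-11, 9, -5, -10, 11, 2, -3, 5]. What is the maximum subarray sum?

Using Kadane's algorithm on [-11, 9, -5, -10, 11, 2, -3, 5]:

Scanning through the array:
Position 1 (value 9): max_ending_here = 9, max_so_far = 9
Position 2 (value -5): max_ending_here = 4, max_so_far = 9
Position 3 (value -10): max_ending_here = -6, max_so_far = 9
Position 4 (value 11): max_ending_here = 11, max_so_far = 11
Position 5 (value 2): max_ending_here = 13, max_so_far = 13
Position 6 (value -3): max_ending_here = 10, max_so_far = 13
Position 7 (value 5): max_ending_here = 15, max_so_far = 15

Maximum subarray: [11, 2, -3, 5]
Maximum sum: 15

The maximum subarray is [11, 2, -3, 5] with sum 15. This subarray runs from index 4 to index 7.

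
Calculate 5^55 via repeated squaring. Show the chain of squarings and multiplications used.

Computing 5^55 by squaring (build up from 5^1; each line after the first costs one multiplication):

5^1 = 5
5^2 = (5^1)^2 = 5^2 = 25
5^3 = 5 * 5^2 = 5 * 25 = 125
5^6 = (5^3)^2 = 125^2 = 15625
5^12 = (5^6)^2 = 15625^2 = 244140625
5^13 = 5 * 5^12 = 5 * 244140625 = 1220703125
5^26 = (5^13)^2 = 1220703125^2 = 1490116119384765625
5^27 = 5 * 5^26 = 5 * 1490116119384765625 = 7450580596923828125
5^54 = (5^27)^2 = 7450580596923828125^2 = 55511151231257827021181583404541015625
5^55 = 5 * 5^54 = 5 * 55511151231257827021181583404541015625 = 277555756156289135105907917022705078125

Result: 277555756156289135105907917022705078125
Multiplications needed: 9 (9 lines after 5^1)

5^55 = 277555756156289135105907917022705078125. Using exponentiation by squaring, this requires 9 multiplications. The key idea: if the exponent is even, square the half-power; if odd, multiply by the base once.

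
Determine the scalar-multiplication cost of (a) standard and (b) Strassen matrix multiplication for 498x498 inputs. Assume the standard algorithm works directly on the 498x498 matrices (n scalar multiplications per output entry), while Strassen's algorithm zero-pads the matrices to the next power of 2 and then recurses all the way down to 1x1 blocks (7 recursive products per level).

Matrix multiplication for 498x498 matrices:

Strassen's algorithm requires power-of-2 dimensions. Pad 498x498 to 512x512 (next power of 2).

Standard algorithm: 498^3 = 123505992 multiplications
Strassen's algorithm: 7^(log2(512)) = 7^9 = 40353607 multiplications
Savings: 123505992 - 40353607 = 83152385 multiplications

Standard: 123505992 multiplications (498^3). Strassen: 40353607 multiplications (7^9, after padding to 512x512). Strassen reduces 8 recursive multiplications to 7 at each level.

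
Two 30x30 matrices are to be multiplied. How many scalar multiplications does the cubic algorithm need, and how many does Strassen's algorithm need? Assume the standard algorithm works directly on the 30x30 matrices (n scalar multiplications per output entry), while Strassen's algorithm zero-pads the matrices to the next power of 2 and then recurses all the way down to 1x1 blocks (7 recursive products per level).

Matrix multiplication for 30x30 matrices:

Strassen's algorithm requires power-of-2 dimensions. Pad 30x30 to 32x32 (next power of 2).

Standard algorithm: 30^3 = 27000 multiplications
Strassen's algorithm: 7^(log2(32)) = 7^5 = 16807 multiplications
Savings: 27000 - 16807 = 10193 multiplications

Standard: 27000 multiplications (30^3). Strassen: 16807 multiplications (7^5, after padding to 32x32). Strassen reduces 8 recursive multiplications to 7 at each level.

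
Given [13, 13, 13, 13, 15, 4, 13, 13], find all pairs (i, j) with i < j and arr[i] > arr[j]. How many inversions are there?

Finding inversions in [13, 13, 13, 13, 15, 4, 13, 13]:

(0, 5): arr[0]=13 > arr[5]=4
(1, 5): arr[1]=13 > arr[5]=4
(2, 5): arr[2]=13 > arr[5]=4
(3, 5): arr[3]=13 > arr[5]=4
(4, 5): arr[4]=15 > arr[5]=4
(4, 6): arr[4]=15 > arr[6]=13
(4, 7): arr[4]=15 > arr[7]=13

Total inversions: 7

The array has 7 inversion(s): (0,5), (1,5), (2,5), (3,5), (4,5), (4,6), (4,7). Each pair (i,j) satisfies i < j and arr[i] > arr[j].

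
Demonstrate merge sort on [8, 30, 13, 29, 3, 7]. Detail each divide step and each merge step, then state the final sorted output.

Merge sort trace:

Split: [8, 30, 13, 29, 3, 7] -> [8, 30, 13] and [29, 3, 7]
  Split: [8, 30, 13] -> [8] and [30, 13]
    Split: [30, 13] -> [30] and [13]
    Merge: [30] + [13] -> [13, 30]
  Merge: [8] + [13, 30] -> [8, 13, 30]
  Split: [29, 3, 7] -> [29] and [3, 7]
    Split: [3, 7] -> [3] and [7]
    Merge: [3] + [7] -> [3, 7]
  Merge: [29] + [3, 7] -> [3, 7, 29]
Merge: [8, 13, 30] + [3, 7, 29] -> [3, 7, 8, 13, 29, 30]

Final sorted array: [3, 7, 8, 13, 29, 30]

The merge sort proceeds by recursively splitting the array and merging sorted halves.
After all merges, the sorted array is [3, 7, 8, 13, 29, 30].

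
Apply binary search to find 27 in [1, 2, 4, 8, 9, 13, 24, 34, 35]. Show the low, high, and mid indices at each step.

Binary search for 27 in [1, 2, 4, 8, 9, 13, 24, 34, 35]:

lo=0, hi=8, mid=4, arr[mid]=9 -> 9 < 27, search right half
lo=5, hi=8, mid=6, arr[mid]=24 -> 24 < 27, search right half
lo=7, hi=8, mid=7, arr[mid]=34 -> 34 > 27, search left half
lo=7 > hi=6, target 27 not found

Binary search determines that 27 is not in the array after 3 comparisons. The search space was exhausted without finding the target.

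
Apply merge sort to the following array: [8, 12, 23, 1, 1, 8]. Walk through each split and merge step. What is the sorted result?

Merge sort trace:

Split: [8, 12, 23, 1, 1, 8] -> [8, 12, 23] and [1, 1, 8]
  Split: [8, 12, 23] -> [8] and [12, 23]
    Split: [12, 23] -> [12] and [23]
    Merge: [12] + [23] -> [12, 23]
  Merge: [8] + [12, 23] -> [8, 12, 23]
  Split: [1, 1, 8] -> [1] and [1, 8]
    Split: [1, 8] -> [1] and [8]
    Merge: [1] + [8] -> [1, 8]
  Merge: [1] + [1, 8] -> [1, 1, 8]
Merge: [8, 12, 23] + [1, 1, 8] -> [1, 1, 8, 8, 12, 23]

Final sorted array: [1, 1, 8, 8, 12, 23]

The merge sort proceeds by recursively splitting the array and merging sorted halves.
After all merges, the sorted array is [1, 1, 8, 8, 12, 23].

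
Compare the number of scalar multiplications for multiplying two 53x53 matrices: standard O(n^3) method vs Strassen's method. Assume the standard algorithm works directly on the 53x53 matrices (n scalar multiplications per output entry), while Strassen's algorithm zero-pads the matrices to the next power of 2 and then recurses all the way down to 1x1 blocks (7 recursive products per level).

Matrix multiplication for 53x53 matrices:

Strassen's algorithm requires power-of-2 dimensions. Pad 53x53 to 64x64 (next power of 2).

Standard algorithm: 53^3 = 148877 multiplications
Strassen's algorithm: 7^(log2(64)) = 7^6 = 117649 multiplications
Savings: 148877 - 117649 = 31228 multiplications

Standard: 148877 multiplications (53^3). Strassen: 117649 multiplications (7^6, after padding to 64x64). Strassen reduces 8 recursive multiplications to 7 at each level.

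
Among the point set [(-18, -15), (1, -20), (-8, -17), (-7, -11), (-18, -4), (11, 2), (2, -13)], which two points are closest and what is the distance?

Computing all pairwise distances among 7 points:

d((-18, -15), (1, -20)) = 19.6469
d((-18, -15), (-8, -17)) = 10.198
d((-18, -15), (-7, -11)) = 11.7047
d((-18, -15), (-18, -4)) = 11.0
d((-18, -15), (11, 2)) = 33.6155
d((-18, -15), (2, -13)) = 20.0998
d((1, -20), (-8, -17)) = 9.4868
d((1, -20), (-7, -11)) = 12.0416
d((1, -20), (-18, -4)) = 24.8395
d((1, -20), (11, 2)) = 24.1661
d((1, -20), (2, -13)) = 7.0711
d((-8, -17), (-7, -11)) = 6.0828 <-- minimum
d((-8, -17), (-18, -4)) = 16.4012
d((-8, -17), (11, 2)) = 26.8701
d((-8, -17), (2, -13)) = 10.7703
d((-7, -11), (-18, -4)) = 13.0384
d((-7, -11), (11, 2)) = 22.2036
d((-7, -11), (2, -13)) = 9.2195
d((-18, -4), (11, 2)) = 29.6142
d((-18, -4), (2, -13)) = 21.9317
d((11, 2), (2, -13)) = 17.4929

Closest pair: (-8, -17) and (-7, -11) with distance 6.0828

The closest pair is (-8, -17) and (-7, -11) with Euclidean distance 6.0828. For 7 points, brute-force pairwise comparison is shown above. For large n, the divide-and-conquer algorithm (sort by x, recurse on halves, check the dividing strip) achieves O(n log n).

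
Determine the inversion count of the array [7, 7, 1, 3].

Finding inversions in [7, 7, 1, 3]:

(0, 2): arr[0]=7 > arr[2]=1
(0, 3): arr[0]=7 > arr[3]=3
(1, 2): arr[1]=7 > arr[2]=1
(1, 3): arr[1]=7 > arr[3]=3

Total inversions: 4

The array has 4 inversion(s): (0,2), (0,3), (1,2), (1,3). Each pair (i,j) satisfies i < j and arr[i] > arr[j].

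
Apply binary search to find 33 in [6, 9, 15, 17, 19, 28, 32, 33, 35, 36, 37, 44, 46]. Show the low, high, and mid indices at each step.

Binary search for 33 in [6, 9, 15, 17, 19, 28, 32, 33, 35, 36, 37, 44, 46]:

lo=0, hi=12, mid=6, arr[mid]=32 -> 32 < 33, search right half
lo=7, hi=12, mid=9, arr[mid]=36 -> 36 > 33, search left half
lo=7, hi=8, mid=7, arr[mid]=33 -> Found target at index 7!

Binary search finds 33 at index 7 after 3 comparisons. The search repeatedly halves the search space by comparing with the middle element.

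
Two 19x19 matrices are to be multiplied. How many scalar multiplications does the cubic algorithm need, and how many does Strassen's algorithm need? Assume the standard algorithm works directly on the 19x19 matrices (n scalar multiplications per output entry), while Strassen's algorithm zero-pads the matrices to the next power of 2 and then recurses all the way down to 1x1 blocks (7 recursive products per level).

Matrix multiplication for 19x19 matrices:

Strassen's algorithm requires power-of-2 dimensions. Pad 19x19 to 32x32 (next power of 2).

Standard algorithm: 19^3 = 6859 multiplications
Strassen's algorithm: 7^(log2(32)) = 7^5 = 16807 multiplications
Difference: 6859 - 16807 = -9948 (Strassen uses MORE here due to padding overhead — for small or just-over-power-of-2 n, padding can outweigh the per-level savings)

Standard: 6859 multiplications (19^3). Strassen: 16807 multiplications (7^5, after padding to 32x32). Strassen reduces 8 recursive multiplications to 7 at each level.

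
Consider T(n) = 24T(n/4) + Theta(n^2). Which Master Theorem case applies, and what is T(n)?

Master Theorem for T(n) = 24T(n/4) + O(n^2):

a = 24, b = 4, c = 2
log_b(a) = log_4(24) = 2.2925

Case 1: c = 2 < log_4(24) = 2.2925
T(n) = O(n^(log_4 24))

For T(n) = 24T(n/4) + O(n^2): log_4(24) = 2.2925. This is Case 1 of the Master Theorem (c < log_b(a), work dominated by leaves), giving O(n^(log_4 24)).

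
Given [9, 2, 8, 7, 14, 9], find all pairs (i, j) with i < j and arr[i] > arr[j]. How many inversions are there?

Finding inversions in [9, 2, 8, 7, 14, 9]:

(0, 1): arr[0]=9 > arr[1]=2
(0, 2): arr[0]=9 > arr[2]=8
(0, 3): arr[0]=9 > arr[3]=7
(2, 3): arr[2]=8 > arr[3]=7
(4, 5): arr[4]=14 > arr[5]=9

Total inversions: 5

The array has 5 inversion(s): (0,1), (0,2), (0,3), (2,3), (4,5). Each pair (i,j) satisfies i < j and arr[i] > arr[j].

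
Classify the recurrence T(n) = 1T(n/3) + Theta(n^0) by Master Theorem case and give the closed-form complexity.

Master Theorem for T(n) = 1T(n/3) + O(n^0):

a = 1, b = 3, c = 0
log_b(a) = log_3(1) = 0.0000

Case 2: c = 0 = log_3(1) = 0.0000
T(n) = O(n^0 log n) = O(log n)

For T(n) = 1T(n/3) + O(n^0): log_3(1) = 0.0000. This is Case 2 of the Master Theorem (c = log_b(a), equal work at all levels), giving O(log n).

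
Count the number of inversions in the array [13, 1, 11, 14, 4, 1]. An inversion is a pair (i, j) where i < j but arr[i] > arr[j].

Finding inversions in [13, 1, 11, 14, 4, 1]:

(0, 1): arr[0]=13 > arr[1]=1
(0, 2): arr[0]=13 > arr[2]=11
(0, 4): arr[0]=13 > arr[4]=4
(0, 5): arr[0]=13 > arr[5]=1
(2, 4): arr[2]=11 > arr[4]=4
(2, 5): arr[2]=11 > arr[5]=1
(3, 4): arr[3]=14 > arr[4]=4
(3, 5): arr[3]=14 > arr[5]=1
(4, 5): arr[4]=4 > arr[5]=1

Total inversions: 9

The array has 9 inversion(s): (0,1), (0,2), (0,4), (0,5), (2,4), (2,5), (3,4), (3,5), (4,5). Each pair (i,j) satisfies i < j and arr[i] > arr[j].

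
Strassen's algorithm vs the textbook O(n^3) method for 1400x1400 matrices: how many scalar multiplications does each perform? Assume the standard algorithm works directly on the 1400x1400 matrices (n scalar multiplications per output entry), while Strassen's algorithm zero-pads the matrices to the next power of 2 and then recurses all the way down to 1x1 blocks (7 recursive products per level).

Matrix multiplication for 1400x1400 matrices:

Strassen's algorithm requires power-of-2 dimensions. Pad 1400x1400 to 2048x2048 (next power of 2).

Standard algorithm: 1400^3 = 2744000000 multiplications
Strassen's algorithm: 7^(log2(2048)) = 7^11 = 1977326743 multiplications
Savings: 2744000000 - 1977326743 = 766673257 multiplications

Standard: 2744000000 multiplications (1400^3). Strassen: 1977326743 multiplications (7^11, after padding to 2048x2048). Strassen reduces 8 recursive multiplications to 7 at each level.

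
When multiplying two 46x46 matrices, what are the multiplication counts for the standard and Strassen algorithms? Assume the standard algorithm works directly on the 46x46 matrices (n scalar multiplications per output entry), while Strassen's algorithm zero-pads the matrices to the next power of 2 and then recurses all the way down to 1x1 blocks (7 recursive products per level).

Matrix multiplication for 46x46 matrices:

Strassen's algorithm requires power-of-2 dimensions. Pad 46x46 to 64x64 (next power of 2).

Standard algorithm: 46^3 = 97336 multiplications
Strassen's algorithm: 7^(log2(64)) = 7^6 = 117649 multiplications
Difference: 97336 - 117649 = -20313 (Strassen uses MORE here due to padding overhead — for small or just-over-power-of-2 n, padding can outweigh the per-level savings)

Standard: 97336 multiplications (46^3). Strassen: 117649 multiplications (7^6, after padding to 64x64). Strassen reduces 8 recursive multiplications to 7 at each level.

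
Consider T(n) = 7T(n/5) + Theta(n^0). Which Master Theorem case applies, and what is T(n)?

Master Theorem for T(n) = 7T(n/5) + O(n^0):

a = 7, b = 5, c = 0
log_b(a) = log_5(7) = 1.2091

Case 1: c = 0 < log_5(7) = 1.2091
T(n) = O(n^(log_5 7))

For T(n) = 7T(n/5) + O(n^0): log_5(7) = 1.2091. This is Case 1 of the Master Theorem (c < log_b(a), work dominated by leaves), giving O(n^(log_5 7)).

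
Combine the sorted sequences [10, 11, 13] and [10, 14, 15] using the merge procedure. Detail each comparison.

Merging process:

Compare 10 vs 10: take 10 from left. Merged: [10]
Compare 11 vs 10: take 10 from right. Merged: [10, 10]
Compare 11 vs 14: take 11 from left. Merged: [10, 10, 11]
Compare 13 vs 14: take 13 from left. Merged: [10, 10, 11, 13]
Append remaining from right: [14, 15]. Merged: [10, 10, 11, 13, 14, 15]

Final merged array: [10, 10, 11, 13, 14, 15]
Total comparisons: 4

The merged array is [10, 10, 11, 13, 14, 15], requiring 4 comparisons. The merge step runs in O(n) time where n is the total number of elements.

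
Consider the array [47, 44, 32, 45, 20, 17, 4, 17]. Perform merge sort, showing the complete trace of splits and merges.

Merge sort trace:

Split: [47, 44, 32, 45, 20, 17, 4, 17] -> [47, 44, 32, 45] and [20, 17, 4, 17]
  Split: [47, 44, 32, 45] -> [47, 44] and [32, 45]
    Split: [47, 44] -> [47] and [44]
    Merge: [47] + [44] -> [44, 47]
    Split: [32, 45] -> [32] and [45]
    Merge: [32] + [45] -> [32, 45]
  Merge: [44, 47] + [32, 45] -> [32, 44, 45, 47]
  Split: [20, 17, 4, 17] -> [20, 17] and [4, 17]
    Split: [20, 17] -> [20] and [17]
    Merge: [20] + [17] -> [17, 20]
    Split: [4, 17] -> [4] and [17]
    Merge: [4] + [17] -> [4, 17]
  Merge: [17, 20] + [4, 17] -> [4, 17, 17, 20]
Merge: [32, 44, 45, 47] + [4, 17, 17, 20] -> [4, 17, 17, 20, 32, 44, 45, 47]

Final sorted array: [4, 17, 17, 20, 32, 44, 45, 47]

The merge sort proceeds by recursively splitting the array and merging sorted halves.
After all merges, the sorted array is [4, 17, 17, 20, 32, 44, 45, 47].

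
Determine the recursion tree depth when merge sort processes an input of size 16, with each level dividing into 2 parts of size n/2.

For divide and conquer with division factor 2:

Problem sizes at each level:
Level 0: 16
Level 1: 8
Level 2: 4
Level 3: 2
Level 4: 1

The root is level 0 and the size-1 base case is level 4 (the tree spans levels 0 through 4, i.e. 5 levels counting the root), so the depth is the number of divisions: log_2(16) = 4

The recursion tree depth is log_2(16) = 4. At each level, the problem size is divided by 2, so it takes 4 divisions to reduce to a base case of size 1. The algorithm makes 2 recursive calls at each level.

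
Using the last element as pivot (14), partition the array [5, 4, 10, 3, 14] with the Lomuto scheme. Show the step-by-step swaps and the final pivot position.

Lomuto partition with pivot = 14:

Initial array: [5, 4, 10, 3, 14]

arr[0]=5 <= 14: swap with position 0, array becomes [5, 4, 10, 3, 14]
arr[1]=4 <= 14: swap with position 1, array becomes [5, 4, 10, 3, 14]
arr[2]=10 <= 14: swap with position 2, array becomes [5, 4, 10, 3, 14]
arr[3]=3 <= 14: swap with position 3, array becomes [5, 4, 10, 3, 14]

Place pivot at position 4: [5, 4, 10, 3, 14]
Pivot position: 4

After partitioning with pivot 14, the array becomes [5, 4, 10, 3, 14]. The pivot is placed at index 4. All elements to the left of the pivot are <= 14, and all elements to the right are > 14.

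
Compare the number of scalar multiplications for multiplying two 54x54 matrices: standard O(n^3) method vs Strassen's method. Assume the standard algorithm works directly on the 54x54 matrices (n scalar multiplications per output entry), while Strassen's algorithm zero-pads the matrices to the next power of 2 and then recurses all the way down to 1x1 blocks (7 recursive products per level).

Matrix multiplication for 54x54 matrices:

Strassen's algorithm requires power-of-2 dimensions. Pad 54x54 to 64x64 (next power of 2).

Standard algorithm: 54^3 = 157464 multiplications
Strassen's algorithm: 7^(log2(64)) = 7^6 = 117649 multiplications
Savings: 157464 - 117649 = 39815 multiplications

Standard: 157464 multiplications (54^3). Strassen: 117649 multiplications (7^6, after padding to 64x64). Strassen reduces 8 recursive multiplications to 7 at each level.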